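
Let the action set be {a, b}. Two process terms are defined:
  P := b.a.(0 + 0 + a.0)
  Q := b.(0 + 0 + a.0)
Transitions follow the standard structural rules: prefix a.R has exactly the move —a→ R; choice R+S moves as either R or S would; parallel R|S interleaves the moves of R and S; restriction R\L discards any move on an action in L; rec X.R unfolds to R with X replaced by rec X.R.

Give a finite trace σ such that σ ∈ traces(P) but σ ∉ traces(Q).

P's transition system — 4 states:
  s0 = b.a.(0 + 0 + a.0) ⊢ =b=> s1
  s1 = a.(0 + 0 + a.0) ⊢ =a=> s2
  s2 = 0 + 0 + a.0 ⊢ =a=> s3
  s3 = 0 ⊢ deadlocked
Q's transition system — 3 states:
  t0 = b.(0 + 0 + a.0) ⊢ =b=> t1
  t1 = 0 + 0 + a.0 ⊢ =a=> t2
  t2 = 0 ⊢ deadlocked
Executing baa from P (initial set {s0}):
  step 1 (b): {s1}
  step 2 (a): {s2}
  step 3 (a): {s3}
  P completes σ.
Executing baa from Q (initial set {t0}):
  step 1 (b): {t1}
  step 2 (a): {t2}
  step 3 (a): no successor for Q

baa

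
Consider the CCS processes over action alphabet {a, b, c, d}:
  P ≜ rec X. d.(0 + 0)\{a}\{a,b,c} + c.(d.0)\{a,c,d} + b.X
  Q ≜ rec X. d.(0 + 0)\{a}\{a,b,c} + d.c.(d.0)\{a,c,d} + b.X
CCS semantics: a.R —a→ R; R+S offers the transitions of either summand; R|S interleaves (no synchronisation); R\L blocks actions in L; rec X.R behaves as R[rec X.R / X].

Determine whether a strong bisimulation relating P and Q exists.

not bisimilar

LTS(P): 3 reachable states
  m0 = rec X. d.(0 + 0)\{a}\{a,b,c} + c.(d.0)\{a,c,d} + b.X ⊢ —b→ m0, —c→ m1, —d→ m2
  m1 = (d.0)\{a,c,d} ⊢ stopped
  m2 = (0 + 0)\{a}\{a,b,c} ⊢ stopped
LTS(Q): 4 reachable states
  n0 = rec X. d.(0 + 0)\{a}\{a,b,c} + d.c.(d.0)\{a,c,d} + b.X ⊢ —b→ n0, —d→ n1, —d→ n2
  n1 = (0 + 0)\{a}\{a,b,c} ⊢ stopped
  n2 = c.(d.0)\{a,c,d} ⊢ —c→ n3
  n3 = (d.0)\{a,c,d} ⊢ stopped
Coarsest stable partition (strong bisimilarity classes):
  B0 = {m0}
  B1 = {m1, m2, n1, n3}
  B2 = {n0}
  B3 = {n2}
m0 ∈ B0, n0 ∈ B2 → different blocks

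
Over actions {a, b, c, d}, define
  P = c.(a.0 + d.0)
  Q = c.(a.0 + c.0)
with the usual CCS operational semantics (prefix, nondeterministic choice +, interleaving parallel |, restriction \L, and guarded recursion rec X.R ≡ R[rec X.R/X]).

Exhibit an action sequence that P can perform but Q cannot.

cd

LTS(P): 3 reachable states
  u0 = c.(a.0 + d.0) → =c=> u1
  u1 = a.0 + d.0 → =a=> u2, =d=> u2
  u2 = 0 → deadlocked
LTS(Q): 3 reachable states
  v0 = c.(a.0 + c.0) → =c=> v1
  v1 = a.0 + c.0 → =a=> v2, =c=> v2
  v2 = 0 → deadlocked
Trace ⟨cd⟩ through P, begin at {u0}:
  [1] c ⇒ {u1}
  [2] d ⇒ {u2}
  P completes σ.
Trace ⟨cd⟩ through Q, begin at {v0}:
  [1] c ⇒ {v1}
  [2] d ⇒ ∅  — Q cannot continue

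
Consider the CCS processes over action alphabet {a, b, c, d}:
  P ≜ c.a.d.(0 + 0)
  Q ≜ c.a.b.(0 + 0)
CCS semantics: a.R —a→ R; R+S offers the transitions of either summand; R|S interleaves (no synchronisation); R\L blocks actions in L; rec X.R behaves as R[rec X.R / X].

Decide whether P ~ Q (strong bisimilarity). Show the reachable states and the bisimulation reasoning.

P ≁ Q

LTS(P): 4 reachable states
  u0 = c.a.d.(0 + 0) | =c=> u1
  u1 = a.d.(0 + 0) | =a=> u2
  u2 = d.(0 + 0) | =d=> u3
  u3 = 0 + 0 | deadlocked
LTS(Q): 4 reachable states
  v0 = c.a.b.(0 + 0) | =c=> v1
  v1 = a.b.(0 + 0) | =a=> v2
  v2 = b.(0 + 0) | =b=> v3
  v3 = 0 + 0 | deadlocked
Partition-refinement fixed point:
  B0 = {u0}
  B1 = {u1}
  B2 = {u2}
  B3 = {u3, v3}
  B4 = {v0}
  B5 = {v1}
  B6 = {v2}
u0 ∈ B0, v0 ∈ B4 → different blocks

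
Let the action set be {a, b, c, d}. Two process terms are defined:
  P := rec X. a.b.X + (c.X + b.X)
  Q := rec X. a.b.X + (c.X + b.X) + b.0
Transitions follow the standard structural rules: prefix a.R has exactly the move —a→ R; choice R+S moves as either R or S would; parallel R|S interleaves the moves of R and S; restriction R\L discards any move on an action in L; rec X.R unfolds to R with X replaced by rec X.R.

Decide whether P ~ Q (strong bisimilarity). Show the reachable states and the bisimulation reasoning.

Reachable graph of P (2 states):
  m0 = rec X. a.b.X + (c.X + b.X) ⊢ ··a··> m1, ··b··> m0, ··c··> m0
  m1 = b.(rec X. a.b.X + (c.X + b.X)) ⊢ ··b··> m0
Reachable graph of Q (3 states):
  n0 = rec X. a.b.X + (c.X + b.X) + b.0 ⊢ ··a··> n1, ··b··> n0, ··b··> n2, ··c··> n0
  n1 = b.(rec X. a.b.X + (c.X + b.X) + b.0) ⊢ ··b··> n0
  n2 = 0 ⊢ ·
Coarsest stable partition (strong bisimilarity classes):
  B0 = {m0}
  B1 = {m1}
  B2 = {n0}
  B3 = {n2}
  B4 = {n1}
m0 ∈ B0, n0 ∈ B2 → different blocks

not bisimilar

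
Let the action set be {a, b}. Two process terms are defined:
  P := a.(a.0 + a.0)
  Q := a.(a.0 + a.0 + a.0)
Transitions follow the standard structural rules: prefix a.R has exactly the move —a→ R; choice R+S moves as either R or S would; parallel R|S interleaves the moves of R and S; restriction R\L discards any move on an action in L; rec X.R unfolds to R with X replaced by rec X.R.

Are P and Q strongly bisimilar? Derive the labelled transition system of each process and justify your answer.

LTS(P): 3 reachable states
  s0 = a.(a.0 + a.0) | =a=> s1
  s1 = a.0 + a.0 | =a=> s2
  s2 = 0 | deadlocked
LTS(Q): 3 reachable states
  t0 = a.(a.0 + a.0 + a.0) | =a=> t1
  t1 = a.0 + a.0 + a.0 | =a=> t2
  t2 = 0 | deadlocked
Partition-refinement fixed point:
  B0 = {s0, t0}
  B1 = {s1, t1}
  B2 = {s2, t2}
s0 ∈ B0, t0 ∈ B0 → same block

YES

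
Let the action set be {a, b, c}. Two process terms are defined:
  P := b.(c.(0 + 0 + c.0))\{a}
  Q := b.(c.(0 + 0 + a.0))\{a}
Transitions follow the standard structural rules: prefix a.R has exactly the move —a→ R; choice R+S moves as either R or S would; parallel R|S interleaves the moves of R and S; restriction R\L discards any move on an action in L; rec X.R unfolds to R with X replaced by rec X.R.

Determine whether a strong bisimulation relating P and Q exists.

P's transition system — 4 states:
  s0 = b.(c.(0 + 0 + c.0))\{a} has moves =b=> s1
  s1 = (c.(0 + 0 + c.0))\{a} has moves =c=> s2
  s2 = (0 + 0 + c.0)\{a} has moves =c=> s3
  s3 = 0\{a} has moves stopped
Q's transition system — 3 states:
  t0 = b.(c.(0 + 0 + a.0))\{a} has moves =b=> t1
  t1 = (c.(0 + 0 + a.0))\{a} has moves =c=> t2
  t2 = (0 + 0 + a.0)\{a} has moves stopped
Coarsest stable partition (strong bisimilarity classes):
  B0 = {s0}
  B1 = {s1}
  B2 = {s2, t1}
  B3 = {s3, t2}
  B4 = {t0}
s0 ∈ B0, t0 ∈ B4 → different blocks

NO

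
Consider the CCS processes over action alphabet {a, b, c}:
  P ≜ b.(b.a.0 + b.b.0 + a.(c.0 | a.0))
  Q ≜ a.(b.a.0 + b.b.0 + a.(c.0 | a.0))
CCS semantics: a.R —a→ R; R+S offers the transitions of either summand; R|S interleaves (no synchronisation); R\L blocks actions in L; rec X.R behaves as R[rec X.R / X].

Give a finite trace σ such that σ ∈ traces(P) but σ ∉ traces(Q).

LTS(P): 9 reachable states
  p0 = b.(b.a.0 + b.b.0 + a.(c.0 | a.0)) :: -b-> p1
  p1 = b.a.0 + b.b.0 + a.(c.0 | a.0) :: -a-> p2, -b-> p3, -b-> p4
  p2 = c.0 | a.0 :: -a-> p5, -c-> p6
  p3 = a.0 :: -a-> p7
  p4 = b.0 :: -b-> p7
  p5 = c.0 | 0 :: -c-> p8
  p6 = 0 | a.0 :: -a-> p8
  p7 = 0 :: ·
  p8 = 0 | 0 :: ·
LTS(Q): 9 reachable states
  q0 = a.(b.a.0 + b.b.0 + a.(c.0 | a.0)) :: -a-> q1
  q1 = b.a.0 + b.b.0 + a.(c.0 | a.0) :: -a-> q2, -b-> q3, -b-> q4
  q2 = c.0 | a.0 :: -a-> q5, -c-> q6
  q3 = a.0 :: -a-> q7
  q4 = b.0 :: -b-> q7
  q5 = c.0 | 0 :: -c-> q8
  q6 = 0 | a.0 :: -a-> q8
  q7 = 0 :: ·
  q8 = 0 | 0 :: ·
Executing b from P (initial set {p0}):
  [1] b ⇒ {p1}
  — P admits the full trace.
Executing b from Q (initial set {q0}):
  [1] b ⇒ ∅  — Q cannot continue

b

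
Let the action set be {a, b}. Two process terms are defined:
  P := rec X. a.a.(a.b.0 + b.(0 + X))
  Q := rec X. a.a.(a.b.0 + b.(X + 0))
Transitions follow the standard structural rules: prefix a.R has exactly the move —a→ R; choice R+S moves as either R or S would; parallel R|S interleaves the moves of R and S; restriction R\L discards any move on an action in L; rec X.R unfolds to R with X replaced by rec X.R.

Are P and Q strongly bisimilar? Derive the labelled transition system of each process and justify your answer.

P ~ Q

LTS(P): 6 reachable states
  p0 = rec X. a.a.(a.b.0 + b.(0 + X)) ⊢ -a-> p1
  p1 = a.(a.b.0 + b.(0 + (rec X. a.a.(a.b.0 + b.(0 + X))))) ⊢ -a-> p2
  p2 = a.b.0 + b.(0 + (rec X. a.a.(a.b.0 + b.(0 + X)))) ⊢ -a-> p3, -b-> p4
  p3 = b.0 ⊢ -b-> p5
  p4 = 0 + (rec X. a.a.(a.b.0 + b.(0 + X))) ⊢ -a-> p1
  p5 = 0 ⊢ ·
LTS(Q): 6 reachable states
  q0 = rec X. a.a.(a.b.0 + b.(X + 0)) ⊢ -a-> q1
  q1 = a.(a.b.0 + b.((rec X. a.a.(a.b.0 + b.(X + 0))) + 0)) ⊢ -a-> q2
  q2 = a.b.0 + b.((rec X. a.a.(a.b.0 + b.(X + 0))) + 0) ⊢ -a-> q3, -b-> q4
  q3 = b.0 ⊢ -b-> q5
  q4 = (rec X. a.a.(a.b.0 + b.(X + 0))) + 0 ⊢ -a-> q1
  q5 = 0 ⊢ ·
Coarsest stable partition (strong bisimilarity classes):
  B0 = {p0, p4, q0, q4}
  B1 = {p1, q1}
  B2 = {p2, q2}
  B3 = {p3, q3}
  B4 = {p5, q5}
p0 ∈ B0, q0 ∈ B0 → same block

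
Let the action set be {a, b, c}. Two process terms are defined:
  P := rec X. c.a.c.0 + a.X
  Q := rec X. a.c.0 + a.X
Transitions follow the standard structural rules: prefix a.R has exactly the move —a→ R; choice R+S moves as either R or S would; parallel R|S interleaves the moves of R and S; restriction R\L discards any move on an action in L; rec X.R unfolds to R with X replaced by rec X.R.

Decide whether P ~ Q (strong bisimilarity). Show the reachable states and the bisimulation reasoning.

not bisimilar

Reachable graph of P (4 states):
  s0 = rec X. c.a.c.0 + a.X ⊢ ··a··> s0, ··c··> s1
  s1 = a.c.0 ⊢ ··a··> s2
  s2 = c.0 ⊢ ··c··> s3
  s3 = 0 ⊢ (no moves)
Reachable graph of Q (3 states):
  t0 = rec X. a.c.0 + a.X ⊢ ··a··> t0, ··a··> t1
  t1 = c.0 ⊢ ··c··> t2
  t2 = 0 ⊢ (no moves)
Bisimilarity quotient blocks:
  B0 = {s0}
  B1 = {s1}
  B2 = {s2, t1}
  B3 = {s3, t2}
  B4 = {t0}
s0 ∈ B0, t0 ∈ B4 → different blocks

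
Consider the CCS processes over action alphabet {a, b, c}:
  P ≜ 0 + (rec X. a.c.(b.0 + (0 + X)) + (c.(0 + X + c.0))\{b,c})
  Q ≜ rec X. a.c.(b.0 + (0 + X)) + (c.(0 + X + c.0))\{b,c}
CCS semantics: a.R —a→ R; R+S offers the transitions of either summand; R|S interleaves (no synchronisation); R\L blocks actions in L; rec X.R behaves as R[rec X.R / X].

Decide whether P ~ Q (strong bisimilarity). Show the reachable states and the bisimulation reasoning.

LTS(P): 4 reachable states
  s0 = 0 + (rec X. a.c.(b.0 + (0 + X)) + (c.(0 + X + c.0))\{b,c}) → —a→ s1
  s1 = c.(b.0 + (0 + (rec X. a.c.(b.0 + (0 + X)) + (c.(0 + X + c.0))\{b,c}))) → —c→ s2
  s2 = b.0 + (0 + (rec X. a.c.(b.0 + (0 + X)) + (c.(0 + X + c.0))\{b,c})) → —a→ s1, —b→ s3
  s3 = 0 → stopped
LTS(Q): 4 reachable states
  t0 = rec X. a.c.(b.0 + (0 + X)) + (c.(0 + X + c.0))\{b,c} → —a→ t1
  t1 = c.(b.0 + (0 + (rec X. a.c.(b.0 + (0 + X)) + (c.(0 + X + c.0))\{b,c}))) → —c→ t2
  t2 = b.0 + (0 + (rec X. a.c.(b.0 + (0 + X)) + (c.(0 + X + c.0))\{b,c})) → —a→ t1, —b→ t3
  t3 = 0 → stopped
Bisimilarity quotient blocks:
  B0 = {s0, t0}
  B1 = {s1, t1}
  B2 = {s2, t2}
  B3 = {s3, t3}
s0 ∈ B0, t0 ∈ B0 → same block

YES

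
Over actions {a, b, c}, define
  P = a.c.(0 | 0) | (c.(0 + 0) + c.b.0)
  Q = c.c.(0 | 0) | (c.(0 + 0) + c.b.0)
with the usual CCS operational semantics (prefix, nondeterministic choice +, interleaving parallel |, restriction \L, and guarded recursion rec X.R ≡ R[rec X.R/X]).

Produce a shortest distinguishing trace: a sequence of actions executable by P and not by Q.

Reachable graph of P (12 states):
  m0 = a.c.(0 | 0) | (c.(0 + 0) + c.b.0) → -a-> m1, -c-> m2, -c-> m3
  m1 = c.(0 | 0) | (c.(0 + 0) + c.b.0) → -c-> m4, -c-> m5, -c-> m6
  m2 = a.c.(0 | 0) | (0 + 0) → -a-> m5
  m3 = a.c.(0 | 0) | b.0 → -a-> m6, -b-> m7
  m4 = 0 | 0 | (c.(0 + 0) + c.b.0) → -c-> m8, -c-> m9
  m5 = c.(0 | 0) | (0 + 0) → -c-> m8
  m6 = c.(0 | 0) | b.0 → -b-> m10, -c-> m9
  m7 = a.c.(0 | 0) | 0 → -a-> m10
  m8 = 0 | 0 | (0 + 0) → (no moves)
  m9 = 0 | 0 | b.0 → -b-> m11
  m10 = c.(0 | 0) | 0 → -c-> m11
  m11 = 0 | 0 | 0 → (no moves)
Reachable graph of Q (12 states):
  n0 = c.c.(0 | 0) | (c.(0 + 0) + c.b.0) → -c-> n1, -c-> n2, -c-> n3
  n1 = c.(0 | 0) | (c.(0 + 0) + c.b.0) → -c-> n4, -c-> n5, -c-> n6
  n2 = c.c.(0 | 0) | (0 + 0) → -c-> n5
  n3 = c.c.(0 | 0) | b.0 → -b-> n7, -c-> n6
  n4 = 0 | 0 | (c.(0 + 0) + c.b.0) → -c-> n8, -c-> n9
  n5 = c.(0 | 0) | (0 + 0) → -c-> n8
  n6 = c.(0 | 0) | b.0 → -b-> n10, -c-> n9
  n7 = c.c.(0 | 0) | 0 → -c-> n10
  n8 = 0 | 0 | (0 + 0) → (no moves)
  n9 = 0 | 0 | b.0 → -b-> n11
  n10 = c.(0 | 0) | 0 → -c-> n11
  n11 = 0 | 0 | 0 → (no moves)
Run σ = ⟨a⟩ on P: start {m0}
  step 1 (a): {m1}
  P completes σ.
Run σ = ⟨a⟩ on Q: start {n0}
  step 1 (a): ∅  — Q cannot continue

a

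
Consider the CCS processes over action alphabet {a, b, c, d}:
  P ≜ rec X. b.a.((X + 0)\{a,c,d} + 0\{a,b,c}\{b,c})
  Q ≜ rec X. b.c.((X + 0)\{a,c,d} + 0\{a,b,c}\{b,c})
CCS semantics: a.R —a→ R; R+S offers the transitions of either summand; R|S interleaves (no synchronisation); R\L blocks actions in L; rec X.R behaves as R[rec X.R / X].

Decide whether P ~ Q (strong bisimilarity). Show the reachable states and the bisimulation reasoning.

not bisimilar

P's transition system — 4 states:
  s0 = rec X. b.a.((X + 0)\{a,c,d} + 0\{a,b,c}\{b,c}) ⊢ —b→ s1
  s1 = a.(((rec X. b.a.((X + 0)\{a,c,d} + 0\{a,b,c}\{b,c})) + 0)\{a,c,d} + 0\{a,b,c}\{b,c}) ⊢ —a→ s2
  s2 = ((rec X. b.a.((X + 0)\{a,c,d} + 0\{a,b,c}\{b,c})) + 0)\{a,c,d} + 0\{a,b,c}\{b,c} ⊢ —b→ s3
  s3 = (a.(((rec X. b.a.((X + 0)\{a,c,d} + 0\{a,b,c}\{b,c})) + 0)\{a,c,d} + 0\{a,b,c}\{b,c}))\{a,c,d} ⊢ ∅
Q's transition system — 4 states:
  t0 = rec X. b.c.((X + 0)\{a,c,d} + 0\{a,b,c}\{b,c}) ⊢ —b→ t1
  t1 = c.(((rec X. b.c.((X + 0)\{a,c,d} + 0\{a,b,c}\{b,c})) + 0)\{a,c,d} + 0\{a,b,c}\{b,c}) ⊢ —c→ t2
  t2 = ((rec X. b.c.((X + 0)\{a,c,d} + 0\{a,b,c}\{b,c})) + 0)\{a,c,d} + 0\{a,b,c}\{b,c} ⊢ —b→ t3
  t3 = (c.(((rec X. b.c.((X + 0)\{a,c,d} + 0\{a,b,c}\{b,c})) + 0)\{a,c,d} + 0\{a,b,c}\{b,c}))\{a,c,d} ⊢ ∅
Coarsest stable partition (strong bisimilarity classes):
  B0 = {s0}
  B1 = {s1}
  B2 = {s2, t2}
  B3 = {s3, t3}
  B4 = {t0}
  B5 = {t1}
s0 ∈ B0, t0 ∈ B4 → different blocks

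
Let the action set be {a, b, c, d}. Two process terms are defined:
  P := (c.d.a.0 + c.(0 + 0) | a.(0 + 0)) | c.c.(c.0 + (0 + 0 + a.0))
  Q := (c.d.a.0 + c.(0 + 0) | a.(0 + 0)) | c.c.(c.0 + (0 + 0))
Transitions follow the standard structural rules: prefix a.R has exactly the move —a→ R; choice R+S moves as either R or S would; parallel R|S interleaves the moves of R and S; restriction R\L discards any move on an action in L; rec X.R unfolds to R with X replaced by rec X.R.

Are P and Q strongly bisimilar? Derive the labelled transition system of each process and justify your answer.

not bisimilar

LTS(P): 28 reachable states
  p0 = (c.d.a.0 + c.(0 + 0) | a.(0 + 0)) | c.c.(c.0 + (0 + 0 + a.0)) ⊢ —a→ p1, —c→ p2, —c→ p3, —c→ p4
  p1 = c.(0 + 0) | (0 + 0) | c.c.(c.0 + (0 + 0 + a.0)) ⊢ —c→ p5, —c→ p6
  p2 = (0 + 0) | a.(0 + 0) | c.c.(c.0 + (0 + 0 + a.0)) ⊢ —a→ p5, —c→ p7
  p3 = (c.d.a.0 + c.(0 + 0) | a.(0 + 0)) | c.(c.0 + (0 + 0 + a.0)) ⊢ —a→ p6, —c→ p7, —c→ p8, —c→ p9
  p4 = d.a.0 | c.c.(c.0 + (0 + 0 + a.0)) ⊢ —c→ p9, —d→ p10
  p5 = (0 + 0) | (0 + 0) | c.c.(c.0 + (0 + 0 + a.0)) ⊢ —c→ p11
  p6 = c.(0 + 0) | (0 + 0) | c.(c.0 + (0 + 0 + a.0)) ⊢ —c→ p11, —c→ p12
  p7 = (0 + 0) | a.(0 + 0) | c.(c.0 + (0 + 0 + a.0)) ⊢ —a→ p11, —c→ p13
  p8 = (c.d.a.0 + c.(0 + 0) | a.(0 + 0)) | (c.0 + (0 + 0 + a.0)) ⊢ —a→ p12, —a→ p14, —c→ p13, —c→ p14, —c→ p15
  p9 = d.a.0 | c.(c.0 + (0 + 0 + a.0)) ⊢ —c→ p15, —d→ p16
  p10 = a.0 | c.c.(c.0 + (0 + 0 + a.0)) ⊢ —a→ p17, —c→ p16
  p11 = (0 + 0) | (0 + 0) | c.(c.0 + (0 + 0 + a.0)) ⊢ —c→ p18
  p12 = c.(0 + 0) | (0 + 0) | (c.0 + (0 + 0 + a.0)) ⊢ —a→ p19, —c→ p18, —c→ p19
  p13 = (0 + 0) | a.(0 + 0) | (c.0 + (0 + 0 + a.0)) ⊢ —a→ p18, —a→ p20, —c→ p20
  p14 = (c.d.a.0 + c.(0 + 0) | a.(0 + 0)) | 0 ⊢ —a→ p19, —c→ p20, —c→ p21
  p15 = d.a.0 | (c.0 + (0 + 0 + a.0)) ⊢ —a→ p21, —c→ p21, —d→ p22
  p16 = a.0 | c.(c.0 + (0 + 0 + a.0)) ⊢ —a→ p23, —c→ p22
  p17 = 0 | c.c.(c.0 + (0 + 0 + a.0)) ⊢ —c→ p23
  p18 = (0 + 0) | (0 + 0) | (c.0 + (0 + 0 + a.0)) ⊢ —a→ p24, —c→ p24
  p19 = c.(0 + 0) | (0 + 0) | 0 ⊢ —c→ p24
  p20 = (0 + 0) | a.(0 + 0) | 0 ⊢ —a→ p24
  p21 = d.a.0 | 0 ⊢ —d→ p25
  p22 = a.0 | (c.0 + (0 + 0 + a.0)) ⊢ —a→ p25, —a→ p26, —c→ p25
  p23 = 0 | c.(c.0 + (0 + 0 + a.0)) ⊢ —c→ p26
  p24 = (0 + 0) | (0 + 0) | 0 ⊢ deadlocked
  p25 = a.0 | 0 ⊢ —a→ p27
  p26 = 0 | (c.0 + (0 + 0 + a.0)) ⊢ —a→ p27, —c→ p27
  p27 = 0 | 0 ⊢ deadlocked
LTS(Q): 28 reachable states
  q0 = (c.d.a.0 + c.(0 + 0) | a.(0 + 0)) | c.c.(c.0 + (0 + 0)) ⊢ —a→ q1, —c→ q2, —c→ q3, —c→ q4
  q1 = c.(0 + 0) | (0 + 0) | c.c.(c.0 + (0 + 0)) ⊢ —c→ q5, —c→ q6
  q2 = (0 + 0) | a.(0 + 0) | c.c.(c.0 + (0 + 0)) ⊢ —a→ q5, —c→ q7
  q3 = (c.d.a.0 + c.(0 + 0) | a.(0 + 0)) | c.(c.0 + (0 + 0)) ⊢ —a→ q6, —c→ q7, —c→ q8, —c→ q9
  q4 = d.a.0 | c.c.(c.0 + (0 + 0)) ⊢ —c→ q9, —d→ q10
  q5 = (0 + 0) | (0 + 0) | c.c.(c.0 + (0 + 0)) ⊢ —c→ q11
  q6 = c.(0 + 0) | (0 + 0) | c.(c.0 + (0 + 0)) ⊢ —c→ q11, —c→ q12
  q7 = (0 + 0) | a.(0 + 0) | c.(c.0 + (0 + 0)) ⊢ —a→ q11, —c→ q13
  q8 = (c.d.a.0 + c.(0 + 0) | a.(0 + 0)) | (c.0 + (0 + 0)) ⊢ —a→ q12, —c→ q13, —c→ q14, —c→ q15
  q9 = d.a.0 | c.(c.0 + (0 + 0)) ⊢ —c→ q15, —d→ q16
  q10 = a.0 | c.c.(c.0 + (0 + 0)) ⊢ —a→ q17, —c→ q16
  q11 = (0 + 0) | (0 + 0) | c.(c.0 + (0 + 0)) ⊢ —c→ q18
  q12 = c.(0 + 0) | (0 + 0) | (c.0 + (0 + 0)) ⊢ —c→ q18, —c→ q19
  q13 = (0 + 0) | a.(0 + 0) | (c.0 + (0 + 0)) ⊢ —a→ q18, —c→ q20
  q14 = (c.d.a.0 + c.(0 + 0) | a.(0 + 0)) | 0 ⊢ —a→ q19, —c→ q20, —c→ q21
  q15 = d.a.0 | (c.0 + (0 + 0)) ⊢ —c→ q21, —d→ q22
  q16 = a.0 | c.(c.0 + (0 + 0)) ⊢ —a→ q23, —c→ q22
  q17 = 0 | c.c.(c.0 + (0 + 0)) ⊢ —c→ q23
  q18 = (0 + 0) | (0 + 0) | (c.0 + (0 + 0)) ⊢ —c→ q24
  q19 = c.(0 + 0) | (0 + 0) | 0 ⊢ —c→ q24
  q20 = (0 + 0) | a.(0 + 0) | 0 ⊢ —a→ q24
  q21 = d.a.0 | 0 ⊢ —d→ q25
  q22 = a.0 | (c.0 + (0 + 0)) ⊢ —a→ q26, —c→ q25
  q23 = 0 | c.(c.0 + (0 + 0)) ⊢ —c→ q26
  q24 = (0 + 0) | (0 + 0) | 0 ⊢ deadlocked
  q25 = a.0 | 0 ⊢ —a→ q27
  q26 = 0 | (c.0 + (0 + 0)) ⊢ —c→ q27
  q27 = 0 | 0 ⊢ deadlocked
Bisimilarity quotient blocks:
  B0 = {p0}
  B1 = {p1}
  B2 = {p6}
  B3 = {p12}
  B4 = {p18, p26}
  B5 = {p24, p27, q24, q27}
  B6 = {p19, q18, q19, q26}
  B7 = {p11, p23}
  B8 = {p17, p5}
  B9 = {p10, p2}
  B10 = {p16, p7}
  B11 = {p13, p22}
  B12 = {p20, p25, q20, q25}
  B13 = {p3}
  B14 = {p9}
  B15 = {p15}
  B16 = {p21, q21}
  B17 = {p8}
  B18 = {p14, q14}
  B19 = {p4}
  B20 = {q0}
  B21 = {q4}
  B22 = {q9}
  B23 = {q16, q7}
  B24 = {q13, q22}
  B25 = {q11, q12, q23}
  B26 = {q15}
  B27 = {q10, q2}
  B28 = {q17, q5, q6}
  B29 = {q1}
  B30 = {q3}
  B31 = {q8}
p0 ∈ B0, q0 ∈ B20 → different blocks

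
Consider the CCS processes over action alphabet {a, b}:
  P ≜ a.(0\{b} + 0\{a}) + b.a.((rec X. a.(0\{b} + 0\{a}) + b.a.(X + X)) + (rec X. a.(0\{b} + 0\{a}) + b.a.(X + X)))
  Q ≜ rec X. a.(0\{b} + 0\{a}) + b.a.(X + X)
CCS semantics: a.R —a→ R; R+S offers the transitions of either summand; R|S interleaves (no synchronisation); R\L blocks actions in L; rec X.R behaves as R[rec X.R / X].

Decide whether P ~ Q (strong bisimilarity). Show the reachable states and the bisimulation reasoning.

P ~ Q

Reachable graph of P (4 states):
  s0 = a.(0\{b} + 0\{a}) + b.a.((rec X. a.(0\{b} + 0\{a}) + b.a.(X + X)) + (rec X. a.(0\{b} + 0\{a}) + b.a.(X + X))) has moves =a=> s1, =b=> s2
  s1 = 0\{b} + 0\{a} has moves ·
  s2 = a.((rec X. a.(0\{b} + 0\{a}) + b.a.(X + X)) + (rec X. a.(0\{b} + 0\{a}) + b.a.(X + X))) has moves =a=> s3
  s3 = (rec X. a.(0\{b} + 0\{a}) + b.a.(X + X)) + (rec X. a.(0\{b} + 0\{a}) + b.a.(X + X)) has moves =a=> s1, =b=> s2
Reachable graph of Q (4 states):
  t0 = rec X. a.(0\{b} + 0\{a}) + b.a.(X + X) has moves =a=> t1, =b=> t2
  t1 = 0\{b} + 0\{a} has moves ·
  t2 = a.((rec X. a.(0\{b} + 0\{a}) + b.a.(X + X)) + (rec X. a.(0\{b} + 0\{a}) + b.a.(X + X))) has moves =a=> t3
  t3 = (rec X. a.(0\{b} + 0\{a}) + b.a.(X + X)) + (rec X. a.(0\{b} + 0\{a}) + b.a.(X + X)) has moves =a=> t1, =b=> t2
Coarsest stable partition (strong bisimilarity classes):
  B0 = {s0, s3, t0, t3}
  B1 = {s2, t2}
  B2 = {s1, t1}
s0 ∈ B0, t0 ∈ B0 → same block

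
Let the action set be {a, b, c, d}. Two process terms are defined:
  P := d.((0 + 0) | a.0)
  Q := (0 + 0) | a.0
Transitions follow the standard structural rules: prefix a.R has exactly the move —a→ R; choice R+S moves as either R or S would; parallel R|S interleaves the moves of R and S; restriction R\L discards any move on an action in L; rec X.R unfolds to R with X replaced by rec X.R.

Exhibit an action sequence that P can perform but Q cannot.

d

LTS(P): 3 reachable states
  p0 = d.((0 + 0) | a.0) | ··d··> p1
  p1 = (0 + 0) | a.0 | ··a··> p2
  p2 = (0 + 0) | 0 | (no moves)
LTS(Q): 2 reachable states
  q0 = (0 + 0) | a.0 | ··a··> q1
  q1 = (0 + 0) | 0 | (no moves)
Trace ⟨d⟩ through P, begin at {p0}:
  after d @ step 1: {p1}
  P completes σ.
Trace ⟨d⟩ through Q, begin at {q0}:
  after d @ step 1: no successor for Q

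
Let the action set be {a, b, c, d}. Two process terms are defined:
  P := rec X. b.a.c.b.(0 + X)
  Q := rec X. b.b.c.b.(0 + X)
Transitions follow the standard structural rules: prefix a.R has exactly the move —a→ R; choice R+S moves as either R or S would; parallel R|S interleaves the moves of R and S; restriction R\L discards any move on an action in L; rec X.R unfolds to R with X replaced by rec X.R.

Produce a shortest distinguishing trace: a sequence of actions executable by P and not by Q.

P's transition system — 5 states:
  s0 = rec X. b.a.c.b.(0 + X) :: --b--▸ s1
  s1 = a.c.b.(0 + (rec X. b.a.c.b.(0 + X))) :: --a--▸ s2
  s2 = c.b.(0 + (rec X. b.a.c.b.(0 + X))) :: --c--▸ s3
  s3 = b.(0 + (rec X. b.a.c.b.(0 + X))) :: --b--▸ s4
  s4 = 0 + (rec X. b.a.c.b.(0 + X)) :: --b--▸ s1
Q's transition system — 5 states:
  t0 = rec X. b.b.c.b.(0 + X) :: --b--▸ t1
  t1 = b.c.b.(0 + (rec X. b.b.c.b.(0 + X))) :: --b--▸ t2
  t2 = c.b.(0 + (rec X. b.b.c.b.(0 + X))) :: --c--▸ t3
  t3 = b.(0 + (rec X. b.b.c.b.(0 + X))) :: --b--▸ t4
  t4 = 0 + (rec X. b.b.c.b.(0 + X)) :: --b--▸ t1
Trace ⟨ba⟩ through P, begin at {s0}:
  step 1 (b): {s1}
  step 2 (a): {s2}
  — P admits the full trace.
Trace ⟨ba⟩ through Q, begin at {t0}:
  step 1 (b): {t1}
  step 2 (a): ∅ (Q stuck)

ba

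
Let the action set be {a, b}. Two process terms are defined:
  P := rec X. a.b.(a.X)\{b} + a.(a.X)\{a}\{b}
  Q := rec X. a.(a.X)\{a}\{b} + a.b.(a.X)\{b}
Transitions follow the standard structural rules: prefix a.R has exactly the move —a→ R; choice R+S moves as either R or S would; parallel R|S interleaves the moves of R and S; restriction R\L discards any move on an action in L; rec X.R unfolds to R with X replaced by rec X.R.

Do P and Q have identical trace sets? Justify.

Reachable graph of P (7 states):
  m0 = rec X. a.b.(a.X)\{b} + a.(a.X)\{a}\{b} → ··a··> m1, ··a··> m2
  m1 = (a.(rec X. a.b.(a.X)\{b} + a.(a.X)\{a}\{b}))\{a}\{b} → ∅
  m2 = b.(a.(rec X. a.b.(a.X)\{b} + a.(a.X)\{a}\{b}))\{b} → ··b··> m3
  m3 = (a.(rec X. a.b.(a.X)\{b} + a.(a.X)\{a}\{b}))\{b} → ··a··> m4
  m4 = (rec X. a.b.(a.X)\{b} + a.(a.X)\{a}\{b})\{b} → ··a··> m5, ··a··> m6
  m5 = (a.(rec X. a.b.(a.X)\{b} + a.(a.X)\{a}\{b}))\{a}\{b}\{b} → ∅
  m6 = (b.(a.(rec X. a.b.(a.X)\{b} + a.(a.X)\{a}\{b}))\{b})\{b} → ∅
Reachable graph of Q (7 states):
  n0 = rec X. a.(a.X)\{a}\{b} + a.b.(a.X)\{b} → ··a··> n1, ··a··> n2
  n1 = (a.(rec X. a.(a.X)\{a}\{b} + a.b.(a.X)\{b}))\{a}\{b} → ∅
  n2 = b.(a.(rec X. a.(a.X)\{a}\{b} + a.b.(a.X)\{b}))\{b} → ··b··> n3
  n3 = (a.(rec X. a.(a.X)\{a}\{b} + a.b.(a.X)\{b}))\{b} → ··a··> n4
  n4 = (rec X. a.(a.X)\{a}\{b} + a.b.(a.X)\{b})\{b} → ··a··> n5, ··a··> n6
  n5 = (a.(rec X. a.(a.X)\{a}\{b} + a.b.(a.X)\{b}))\{a}\{b}\{b} → ∅
  n6 = (b.(a.(rec X. a.(a.X)\{a}\{b} + a.b.(a.X)\{b}))\{b})\{b} → ∅
Coarsest stable partition (strong bisimilarity classes):
  B0 = {m0, n0}
  B1 = {m1, m5, m6, n1, n5, n6}
  B2 = {m2, n2}
  B3 = {m3, n3}
  B4 = {m4, n4}
m0 ∈ B0, n0 ∈ B0 → same block
Bisimilar ⇒ trace-equivalent.

YES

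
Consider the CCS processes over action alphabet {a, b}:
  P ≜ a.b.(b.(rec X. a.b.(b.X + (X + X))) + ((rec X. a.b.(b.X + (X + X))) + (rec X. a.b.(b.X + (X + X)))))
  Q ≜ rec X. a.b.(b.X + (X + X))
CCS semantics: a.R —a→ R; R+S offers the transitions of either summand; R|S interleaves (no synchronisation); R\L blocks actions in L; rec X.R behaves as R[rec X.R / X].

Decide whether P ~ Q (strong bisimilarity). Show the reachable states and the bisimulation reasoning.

YES

LTS(P): 4 reachable states
  s0 = a.b.(b.(rec X. a.b.(b.X + (X + X))) + ((rec X. a.b.(b.X + (X + X))) + (rec X. a.b.(b.X + (X + X))))) → =a=> s1
  s1 = b.(b.(rec X. a.b.(b.X + (X + X))) + ((rec X. a.b.(b.X + (X + X))) + (rec X. a.b.(b.X + (X + X))))) → =b=> s2
  s2 = b.(rec X. a.b.(b.X + (X + X))) + ((rec X. a.b.(b.X + (X + X))) + (rec X. a.b.(b.X + (X + X)))) → =a=> s1, =b=> s3
  s3 = rec X. a.b.(b.X + (X + X)) → =a=> s1
LTS(Q): 3 reachable states
  t0 = rec X. a.b.(b.X + (X + X)) → =a=> t1
  t1 = b.(b.(rec X. a.b.(b.X + (X + X))) + ((rec X. a.b.(b.X + (X + X))) + (rec X. a.b.(b.X + (X + X))))) → =b=> t2
  t2 = b.(rec X. a.b.(b.X + (X + X))) + ((rec X. a.b.(b.X + (X + X))) + (rec X. a.b.(b.X + (X + X)))) → =a=> t1, =b=> t0
Coarsest stable partition (strong bisimilarity classes):
  B0 = {s0, s3, t0}
  B1 = {s1, t1}
  B2 = {s2, t2}
s0 ∈ B0, t0 ∈ B0 → same block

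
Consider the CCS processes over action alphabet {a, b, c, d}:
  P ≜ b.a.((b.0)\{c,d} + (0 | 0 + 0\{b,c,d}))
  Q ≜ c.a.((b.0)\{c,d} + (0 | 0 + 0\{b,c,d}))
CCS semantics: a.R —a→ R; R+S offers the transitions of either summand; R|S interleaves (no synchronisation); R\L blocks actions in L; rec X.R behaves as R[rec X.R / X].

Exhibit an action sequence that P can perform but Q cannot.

Reachable graph of P (4 states):
  u0 = b.a.((b.0)\{c,d} + (0 | 0 + 0\{b,c,d})) ⊢ ··b··> u1
  u1 = a.((b.0)\{c,d} + (0 | 0 + 0\{b,c,d})) ⊢ ··a··> u2
  u2 = (b.0)\{c,d} + (0 | 0 + 0\{b,c,d}) ⊢ ··b··> u3
  u3 = 0\{c,d} ⊢ (no moves)
Reachable graph of Q (4 states):
  v0 = c.a.((b.0)\{c,d} + (0 | 0 + 0\{b,c,d})) ⊢ ··c··> v1
  v1 = a.((b.0)\{c,d} + (0 | 0 + 0\{b,c,d})) ⊢ ··a··> v2
  v2 = (b.0)\{c,d} + (0 | 0 + 0\{b,c,d}) ⊢ ··b··> v3
  v3 = 0\{c,d} ⊢ (no moves)
Trace ⟨b⟩ through P, begin at {u0}:
  step 1 (b): {u1}
  P completes σ.
Trace ⟨b⟩ through Q, begin at {v0}:
  step 1 (b): ∅ (Q stuck)

b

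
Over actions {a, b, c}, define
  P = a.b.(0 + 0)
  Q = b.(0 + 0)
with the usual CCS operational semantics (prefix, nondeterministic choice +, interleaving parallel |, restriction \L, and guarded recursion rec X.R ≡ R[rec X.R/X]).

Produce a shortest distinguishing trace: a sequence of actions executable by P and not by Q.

P's transition system — 3 states:
  s0 = a.b.(0 + 0) has moves =a=> s1
  s1 = b.(0 + 0) has moves =b=> s2
  s2 = 0 + 0 has moves ·
Q's transition system — 2 states:
  t0 = b.(0 + 0) has moves =b=> t1
  t1 = 0 + 0 has moves ·
Trace ⟨a⟩ through P, begin at {s0}:
  after a @ step 1: {s1}
  ✓ P
Trace ⟨a⟩ through Q, begin at {t0}:
  after a @ step 1: ∅ (Q stuck)

a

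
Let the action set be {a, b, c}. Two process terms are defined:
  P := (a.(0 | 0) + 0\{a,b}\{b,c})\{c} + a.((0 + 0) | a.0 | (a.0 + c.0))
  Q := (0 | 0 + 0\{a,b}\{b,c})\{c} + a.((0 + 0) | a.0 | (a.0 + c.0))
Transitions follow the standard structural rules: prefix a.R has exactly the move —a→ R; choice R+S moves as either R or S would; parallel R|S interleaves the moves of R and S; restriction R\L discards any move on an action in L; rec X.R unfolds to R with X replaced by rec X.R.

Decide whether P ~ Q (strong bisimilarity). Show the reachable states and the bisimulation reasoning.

Reachable graph of P (6 states):
  s0 = (a.(0 | 0) + 0\{a,b}\{b,c})\{c} + a.((0 + 0) | a.0 | (a.0 + c.0)) → ··a··> s1, ··a··> s2
  s1 = (0 + 0) | a.0 | (a.0 + c.0) → ··a··> s3, ··a··> s4, ··c··> s4
  s2 = (0 | 0)\{c} → ·
  s3 = (0 + 0) | 0 | (a.0 + c.0) → ··a··> s5, ··c··> s5
  s4 = (0 + 0) | a.0 | 0 → ··a··> s5
  s5 = (0 + 0) | 0 | 0 → ·
Reachable graph of Q (5 states):
  t0 = (0 | 0 + 0\{a,b}\{b,c})\{c} + a.((0 + 0) | a.0 | (a.0 + c.0)) → ··a··> t1
  t1 = (0 + 0) | a.0 | (a.0 + c.0) → ··a··> t2, ··a··> t3, ··c··> t3
  t2 = (0 + 0) | 0 | (a.0 + c.0) → ··a··> t4, ··c··> t4
  t3 = (0 + 0) | a.0 | 0 → ··a··> t4
  t4 = (0 + 0) | 0 | 0 → ·
Partition-refinement fixed point:
  B0 = {s0}
  B1 = {s1, t1}
  B2 = {s4, t3}
  B3 = {s2, s5, t4}
  B4 = {s3, t2}
  B5 = {t0}
s0 ∈ B0, t0 ∈ B5 → different blocks

P ≁ Q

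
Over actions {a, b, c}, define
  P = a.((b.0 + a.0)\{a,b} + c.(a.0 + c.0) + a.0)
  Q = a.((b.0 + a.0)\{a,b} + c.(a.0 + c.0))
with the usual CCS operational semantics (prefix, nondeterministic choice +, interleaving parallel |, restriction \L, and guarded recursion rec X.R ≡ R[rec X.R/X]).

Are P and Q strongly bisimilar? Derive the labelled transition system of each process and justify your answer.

P ≁ Q

Reachable graph of P (4 states):
  p0 = a.((b.0 + a.0)\{a,b} + c.(a.0 + c.0) + a.0) :: =a=> p1
  p1 = (b.0 + a.0)\{a,b} + c.(a.0 + c.0) + a.0 :: =a=> p2, =c=> p3
  p2 = 0 :: (no moves)
  p3 = a.0 + c.0 :: =a=> p2, =c=> p2
Reachable graph of Q (4 states):
  q0 = a.((b.0 + a.0)\{a,b} + c.(a.0 + c.0)) :: =a=> q1
  q1 = (b.0 + a.0)\{a,b} + c.(a.0 + c.0) :: =c=> q2
  q2 = a.0 + c.0 :: =a=> q3, =c=> q3
  q3 = 0 :: (no moves)
Bisimilarity quotient blocks:
  B0 = {p0}
  B1 = {p1}
  B2 = {p2, q3}
  B3 = {p3, q2}
  B4 = {q0}
  B5 = {q1}
p0 ∈ B0, q0 ∈ B4 → different blocks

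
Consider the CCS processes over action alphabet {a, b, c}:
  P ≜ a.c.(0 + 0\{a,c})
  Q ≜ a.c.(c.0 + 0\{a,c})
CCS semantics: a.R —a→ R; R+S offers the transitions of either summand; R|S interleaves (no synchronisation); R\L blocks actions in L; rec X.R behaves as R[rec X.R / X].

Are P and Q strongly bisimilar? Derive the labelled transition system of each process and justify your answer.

P ≁ Q

Reachable graph of P (3 states):
  u0 = a.c.(0 + 0\{a,c}) ⊢ ··a··> u1
  u1 = c.(0 + 0\{a,c}) ⊢ ··c··> u2
  u2 = 0 + 0\{a,c} ⊢ stopped
Reachable graph of Q (4 states):
  v0 = a.c.(c.0 + 0\{a,c}) ⊢ ··a··> v1
  v1 = c.(c.0 + 0\{a,c}) ⊢ ··c··> v2
  v2 = c.0 + 0\{a,c} ⊢ ··c··> v3
  v3 = 0 ⊢ stopped
Partition-refinement fixed point:
  B0 = {u0}
  B1 = {u1, v2}
  B2 = {u2, v3}
  B3 = {v0}
  B4 = {v1}
u0 ∈ B0, v0 ∈ B3 → different blocks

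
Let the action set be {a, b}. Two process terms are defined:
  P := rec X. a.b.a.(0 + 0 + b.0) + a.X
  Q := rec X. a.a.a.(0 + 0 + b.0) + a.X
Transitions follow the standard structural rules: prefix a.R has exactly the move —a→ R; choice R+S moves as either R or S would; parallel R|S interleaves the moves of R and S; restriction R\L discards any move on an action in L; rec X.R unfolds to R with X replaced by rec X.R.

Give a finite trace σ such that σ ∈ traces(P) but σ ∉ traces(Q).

P's transition system — 5 states:
  s0 = rec X. a.b.a.(0 + 0 + b.0) + a.X | ··a··> s0, ··a··> s1
  s1 = b.a.(0 + 0 + b.0) | ··b··> s2
  s2 = a.(0 + 0 + b.0) | ··a··> s3
  s3 = 0 + 0 + b.0 | ··b··> s4
  s4 = 0 | ∅
Q's transition system — 5 states:
  t0 = rec X. a.a.a.(0 + 0 + b.0) + a.X | ··a··> t0, ··a··> t1
  t1 = a.a.(0 + 0 + b.0) | ··a··> t2
  t2 = a.(0 + 0 + b.0) | ··a··> t3
  t3 = 0 + 0 + b.0 | ··b··> t4
  t4 = 0 | ∅
Run σ = ⟨ab⟩ on P: start {s0}
  step 1 (a): {s0, s1}
  step 2 (b): {s2}
  P completes σ.
Run σ = ⟨ab⟩ on Q: start {t0}
  step 1 (a): {t0, t1}
  step 2 (b): no successor for Q

ab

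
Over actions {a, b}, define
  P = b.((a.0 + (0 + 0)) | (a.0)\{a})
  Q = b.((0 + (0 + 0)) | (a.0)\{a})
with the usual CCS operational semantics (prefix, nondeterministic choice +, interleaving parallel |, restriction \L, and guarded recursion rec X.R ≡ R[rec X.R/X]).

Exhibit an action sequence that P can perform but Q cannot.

Reachable graph of P (3 states):
  m0 = b.((a.0 + (0 + 0)) | (a.0)\{a}) → -b-> m1
  m1 = (a.0 + (0 + 0)) | (a.0)\{a} → -a-> m2
  m2 = 0 | (a.0)\{a} → ·
Reachable graph of Q (2 states):
  n0 = b.((0 + (0 + 0)) | (a.0)\{a}) → -b-> n1
  n1 = (0 + (0 + 0)) | (a.0)\{a} → ·
Executing ba from P (initial set {m0}):
  step 1 (b): {m1}
  step 2 (a): {m2}
  — P admits the full trace.
Executing ba from Q (initial set {n0}):
  step 1 (b): {n1}
  step 2 (a): no successor for Q

ba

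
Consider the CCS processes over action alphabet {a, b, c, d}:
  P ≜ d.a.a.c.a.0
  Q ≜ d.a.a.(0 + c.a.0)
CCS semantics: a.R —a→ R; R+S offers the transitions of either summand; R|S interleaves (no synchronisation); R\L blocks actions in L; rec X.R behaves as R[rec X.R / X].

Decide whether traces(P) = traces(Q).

Reachable graph of P (6 states):
  p0 = d.a.a.c.a.0 ⊢ ··d··> p1
  p1 = a.a.c.a.0 ⊢ ··a··> p2
  p2 = a.c.a.0 ⊢ ··a··> p3
  p3 = c.a.0 ⊢ ··c··> p4
  p4 = a.0 ⊢ ··a··> p5
  p5 = 0 ⊢ (no moves)
Reachable graph of Q (6 states):
  q0 = d.a.a.(0 + c.a.0) ⊢ ··d··> q1
  q1 = a.a.(0 + c.a.0) ⊢ ··a··> q2
  q2 = a.(0 + c.a.0) ⊢ ··a··> q3
  q3 = 0 + c.a.0 ⊢ ··c··> q4
  q4 = a.0 ⊢ ··a··> q5
  q5 = 0 ⊢ (no moves)
Bisimilarity quotient blocks:
  B0 = {p0, q0}
  B1 = {p1, q1}
  B2 = {p2, q2}
  B3 = {p3, q3}
  B4 = {p4, q4}
  B5 = {p5, q5}
p0 ∈ B0, q0 ∈ B0 → same block
Bisimilar ⇒ trace-equivalent.

trace-equivalent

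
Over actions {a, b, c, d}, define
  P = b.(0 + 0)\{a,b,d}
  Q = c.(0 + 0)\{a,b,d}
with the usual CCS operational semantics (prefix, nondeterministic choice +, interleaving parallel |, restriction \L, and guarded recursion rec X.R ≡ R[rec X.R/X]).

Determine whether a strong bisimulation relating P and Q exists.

NO

LTS(P): 2 reachable states
  u0 = b.(0 + 0)\{a,b,d} | --b--▸ u1
  u1 = (0 + 0)\{a,b,d} | ∅
LTS(Q): 2 reachable states
  v0 = c.(0 + 0)\{a,b,d} | --c--▸ v1
  v1 = (0 + 0)\{a,b,d} | ∅
Partition-refinement fixed point:
  B0 = {u0}
  B1 = {u1, v1}
  B2 = {v0}
u0 ∈ B0, v0 ∈ B2 → different blocks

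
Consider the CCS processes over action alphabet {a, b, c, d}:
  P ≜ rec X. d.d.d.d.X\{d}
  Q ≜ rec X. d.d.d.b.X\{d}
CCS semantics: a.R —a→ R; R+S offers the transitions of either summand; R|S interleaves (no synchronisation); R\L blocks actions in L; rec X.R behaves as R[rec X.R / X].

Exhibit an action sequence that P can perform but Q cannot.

dddd

LTS(P): 5 reachable states
  p0 = rec X. d.d.d.d.X\{d} | =d=> p1
  p1 = d.d.d.(rec X. d.d.d.d.X\{d})\{d} | =d=> p2
  p2 = d.d.(rec X. d.d.d.d.X\{d})\{d} | =d=> p3
  p3 = d.(rec X. d.d.d.d.X\{d})\{d} | =d=> p4
  p4 = (rec X. d.d.d.d.X\{d})\{d} | (no moves)
LTS(Q): 5 reachable states
  q0 = rec X. d.d.d.b.X\{d} | =d=> q1
  q1 = d.d.b.(rec X. d.d.d.b.X\{d})\{d} | =d=> q2
  q2 = d.b.(rec X. d.d.d.b.X\{d})\{d} | =d=> q3
  q3 = b.(rec X. d.d.d.b.X\{d})\{d} | =b=> q4
  q4 = (rec X. d.d.d.b.X\{d})\{d} | (no moves)
Executing dddd from P (initial set {p0}):
  step 1 (d): {p1}
  step 2 (d): {p2}
  step 3 (d): {p3}
  step 4 (d): {p4}
  — P admits the full trace.
Executing dddd from Q (initial set {q0}):
  step 1 (d): {q1}
  step 2 (d): {q2}
  step 3 (d): {q3}
  step 4 (d): no successor for Q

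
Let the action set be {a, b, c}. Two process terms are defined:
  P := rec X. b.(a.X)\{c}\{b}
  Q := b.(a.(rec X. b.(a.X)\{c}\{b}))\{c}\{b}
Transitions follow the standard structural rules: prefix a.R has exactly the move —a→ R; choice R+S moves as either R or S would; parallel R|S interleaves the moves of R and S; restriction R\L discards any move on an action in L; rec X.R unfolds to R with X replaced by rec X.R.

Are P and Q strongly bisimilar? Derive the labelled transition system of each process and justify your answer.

Reachable graph of P (3 states):
  u0 = rec X. b.(a.X)\{c}\{b} → ··b··> u1
  u1 = (a.(rec X. b.(a.X)\{c}\{b}))\{c}\{b} → ··a··> u2
  u2 = (rec X. b.(a.X)\{c}\{b})\{c}\{b} → deadlocked
Reachable graph of Q (3 states):
  v0 = b.(a.(rec X. b.(a.X)\{c}\{b}))\{c}\{b} → ··b··> v1
  v1 = (a.(rec X. b.(a.X)\{c}\{b}))\{c}\{b} → ··a··> v2
  v2 = (rec X. b.(a.X)\{c}\{b})\{c}\{b} → deadlocked
Partition-refinement fixed point:
  B0 = {u0, v0}
  B1 = {u1, v1}
  B2 = {u2, v2}
u0 ∈ B0, v0 ∈ B0 → same block

YES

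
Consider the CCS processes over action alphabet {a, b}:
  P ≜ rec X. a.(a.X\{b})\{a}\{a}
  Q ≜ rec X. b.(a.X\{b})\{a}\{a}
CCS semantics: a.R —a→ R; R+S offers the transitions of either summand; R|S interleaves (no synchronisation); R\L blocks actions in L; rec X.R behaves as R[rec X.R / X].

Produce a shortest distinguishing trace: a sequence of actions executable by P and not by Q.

Reachable graph of P (2 states):
  s0 = rec X. a.(a.X\{b})\{a}\{a} has moves —a→ s1
  s1 = (a.(rec X. a.(a.X\{b})\{a}\{a})\{b})\{a}\{a} has moves ·
Reachable graph of Q (2 states):
  t0 = rec X. b.(a.X\{b})\{a}\{a} has moves —b→ t1
  t1 = (a.(rec X. b.(a.X\{b})\{a}\{a})\{b})\{a}\{a} has moves ·
Executing a from P (initial set {s0}):
  after a @ step 1: {s1}
  ✓ P
Executing a from Q (initial set {t0}):
  after a @ step 1: ∅ (Q stuck)

a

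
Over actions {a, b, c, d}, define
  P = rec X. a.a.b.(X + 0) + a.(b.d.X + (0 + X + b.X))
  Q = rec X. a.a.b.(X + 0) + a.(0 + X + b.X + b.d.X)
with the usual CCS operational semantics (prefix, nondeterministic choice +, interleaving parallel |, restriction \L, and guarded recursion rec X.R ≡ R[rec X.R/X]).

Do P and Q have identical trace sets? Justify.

trace-equivalent

LTS(P): 6 reachable states
  m0 = rec X. a.a.b.(X + 0) + a.(b.d.X + (0 + X + b.X)) has moves -a-> m1, -a-> m2
  m1 = a.b.((rec X. a.a.b.(X + 0) + a.(b.d.X + (0 + X + b.X))) + 0) has moves -a-> m3
  m2 = b.d.(rec X. a.a.b.(X + 0) + a.(b.d.X + (0 + X + b.X))) + (0 + (rec X. a.a.b.(X + 0) + a.(b.d.X + (0 + X + b.X))) + b.(rec X. a.a.b.(X + 0) + a.(b.d.X + (0 + X + b.X)))) has moves -a-> m1, -a-> m2, -b-> m0, -b-> m4
  m3 = b.((rec X. a.a.b.(X + 0) + a.(b.d.X + (0 + X + b.X))) + 0) has moves -b-> m5
  m4 = d.(rec X. a.a.b.(X + 0) + a.(b.d.X + (0 + X + b.X))) has moves -d-> m0
  m5 = (rec X. a.a.b.(X + 0) + a.(b.d.X + (0 + X + b.X))) + 0 has moves -a-> m1, -a-> m2
LTS(Q): 6 reachable states
  n0 = rec X. a.a.b.(X + 0) + a.(0 + X + b.X + b.d.X) has moves -a-> n1, -a-> n2
  n1 = 0 + (rec X. a.a.b.(X + 0) + a.(0 + X + b.X + b.d.X)) + b.(rec X. a.a.b.(X + 0) + a.(0 + X + b.X + b.d.X)) + b.d.(rec X. a.a.b.(X + 0) + a.(0 + X + b.X + b.d.X)) has moves -a-> n1, -a-> n2, -b-> n0, -b-> n3
  n2 = a.b.((rec X. a.a.b.(X + 0) + a.(0 + X + b.X + b.d.X)) + 0) has moves -a-> n4
  n3 = d.(rec X. a.a.b.(X + 0) + a.(0 + X + b.X + b.d.X)) has moves -d-> n0
  n4 = b.((rec X. a.a.b.(X + 0) + a.(0 + X + b.X + b.d.X)) + 0) has moves -b-> n5
  n5 = (rec X. a.a.b.(X + 0) + a.(0 + X + b.X + b.d.X)) + 0 has moves -a-> n1, -a-> n2
Coarsest stable partition (strong bisimilarity classes):
  B0 = {m0, m5, n0, n5}
  B1 = {m2, n1}
  B2 = {m1, n2}
  B3 = {m3, n4}
  B4 = {m4, n3}
m0 ∈ B0, n0 ∈ B0 → same block
Bisimilar ⇒ trace-equivalent.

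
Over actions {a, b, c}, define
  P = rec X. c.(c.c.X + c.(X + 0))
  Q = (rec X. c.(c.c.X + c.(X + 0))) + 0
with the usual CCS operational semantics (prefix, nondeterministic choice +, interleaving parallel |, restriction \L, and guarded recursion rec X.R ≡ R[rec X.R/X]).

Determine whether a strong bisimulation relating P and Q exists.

P ~ Q

P's transition system — 4 states:
  p0 = rec X. c.(c.c.X + c.(X + 0)) | —c→ p1
  p1 = c.c.(rec X. c.(c.c.X + c.(X + 0))) + c.((rec X. c.(c.c.X + c.(X + 0))) + 0) | —c→ p2, —c→ p3
  p2 = (rec X. c.(c.c.X + c.(X + 0))) + 0 | —c→ p1
  p3 = c.(rec X. c.(c.c.X + c.(X + 0))) | —c→ p0
Q's transition system — 4 states:
  q0 = (rec X. c.(c.c.X + c.(X + 0))) + 0 | —c→ q1
  q1 = c.c.(rec X. c.(c.c.X + c.(X + 0))) + c.((rec X. c.(c.c.X + c.(X + 0))) + 0) | —c→ q0, —c→ q2
  q2 = c.(rec X. c.(c.c.X + c.(X + 0))) | —c→ q3
  q3 = rec X. c.(c.c.X + c.(X + 0)) | —c→ q1
Coarsest stable partition (strong bisimilarity classes):
  B0 = {p0, p1, p2, p3, q0, q1, q2, q3}
p0 ∈ B0, q0 ∈ B0 → same block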